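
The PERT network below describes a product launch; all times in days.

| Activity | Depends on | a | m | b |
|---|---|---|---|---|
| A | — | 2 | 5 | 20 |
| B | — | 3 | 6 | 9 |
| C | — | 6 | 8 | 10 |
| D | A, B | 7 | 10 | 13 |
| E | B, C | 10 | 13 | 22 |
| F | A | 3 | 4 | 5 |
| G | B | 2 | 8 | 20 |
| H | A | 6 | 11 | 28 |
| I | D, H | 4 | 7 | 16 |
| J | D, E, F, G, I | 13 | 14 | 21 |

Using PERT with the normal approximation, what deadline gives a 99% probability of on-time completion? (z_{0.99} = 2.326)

te_A = (2 + 4·5 + 20)/6 = 42/6 = 7; σ²_A = ((20−2)/6)² = 9.000
te_B = (3 + 4·6 + 9)/6 = 36/6 = 6; σ²_B = ((9−3)/6)² = 1.000
te_C = (6 + 4·8 + 10)/6 = 48/6 = 8; σ²_C = ((10−6)/6)² = 0.444
te_D = (7 + 4·10 + 13)/6 = 60/6 = 10; σ²_D = ((13−7)/6)² = 1.000
te_E = (10 + 4·13 + 22)/6 = 84/6 = 14; σ²_E = ((22−10)/6)² = 4.000
te_F = (3 + 4·4 + 5)/6 = 24/6 = 4; σ²_F = ((5−3)/6)² = 0.111
te_G = (2 + 4·8 + 20)/6 = 54/6 = 9; σ²_G = ((20−2)/6)² = 9.000
te_H = (6 + 4·11 + 28)/6 = 78/6 = 13; σ²_H = ((28−6)/6)² = 13.444
te_I = (4 + 4·7 + 16)/6 = 48/6 = 8; σ²_I = ((16−4)/6)² = 4.000
te_J = (13 + 4·14 + 21)/6 = 90/6 = 15; σ²_J = ((21−13)/6)² = 1.778

Forward pass:
ES_A = 0; EF_A = 7
ES_B = 0; EF_B = 6
ES_C = 0; EF_C = 8
ES_D = max(EF_A=7, EF_B=6) = 7; EF_D = 7+10 = 17
ES_E = max(EF_B=6, EF_C=8) = 8; EF_E = 8+14 = 22
ES_F = 7; EF_F = 7+4 = 11
ES_G = 6; EF_G = 6+9 = 15
ES_H = 7; EF_H = 7+13 = 20
ES_I = max(EF_D=17, EF_H=20) = 20; EF_I = 20+8 = 28
ES_J = max(EF_D=17, EF_E=22, EF_F=11, EF_G=15, EF_I=28) = 28; EF_J = 28+15 = 43
Expected project duration μ = 43 days. Critical path: A → H → I → J.

Variance along critical path = 9.000 + 13.444 + 4.000 + 1.778 = 28.222; σ = 5.312 days.
D = μ + z·σ = 43 + 2.326·5.312 = 55.4 days

55.4 days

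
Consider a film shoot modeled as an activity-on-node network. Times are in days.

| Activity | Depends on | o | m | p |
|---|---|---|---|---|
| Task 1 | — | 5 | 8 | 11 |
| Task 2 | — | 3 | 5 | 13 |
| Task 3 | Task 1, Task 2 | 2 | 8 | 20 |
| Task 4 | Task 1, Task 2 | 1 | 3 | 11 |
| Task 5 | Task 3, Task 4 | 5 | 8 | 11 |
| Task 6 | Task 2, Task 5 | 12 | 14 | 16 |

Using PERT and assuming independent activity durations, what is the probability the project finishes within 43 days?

0.881

te_Task 1 = (5 + 4·8 + 11)/6 = 48/6 = 8; σ²_Task 1 = ((11−5)/6)² = 1.000
te_Task 2 = (3 + 4·5 + 13)/6 = 36/6 = 6; σ²_Task 2 = ((13−3)/6)² = 2.778
te_Task 3 = (2 + 4·8 + 20)/6 = 54/6 = 9; σ²_Task 3 = ((20−2)/6)² = 9.000
te_Task 4 = (1 + 4·3 + 11)/6 = 24/6 = 4; σ²_Task 4 = ((11−1)/6)² = 2.778
te_Task 5 = (5 + 4·8 + 11)/6 = 48/6 = 8; σ²_Task 5 = ((11−5)/6)² = 1.000
te_Task 6 = (12 + 4·14 + 16)/6 = 84/6 = 14; σ²_Task 6 = ((16−12)/6)² = 0.444

Forward pass:
ES_Task 1 = 0; EF_Task 1 = 8
ES_Task 2 = 0; EF_Task 2 = 6
ES_Task 3 = max(EF_Task 1=8, EF_Task 2=6) = 8; EF_Task 3 = 8+9 = 17
ES_Task 4 = max(EF_Task 1=8, EF_Task 2=6) = 8; EF_Task 4 = 8+4 = 12
ES_Task 5 = max(EF_Task 3=17, EF_Task 4=12) = 17; EF_Task 5 = 17+8 = 25
ES_Task 6 = max(EF_Task 2=6, EF_Task 5=25) = 25; EF_Task 6 = 25+14 = 39
Expected project duration μ = 39 days. Critical path: Task 1 → Task 3 → Task 5 → Task 6.

Variance along critical path = 1.000 + 9.000 + 1.000 + 0.444 = 11.444; σ = √11.444 = 3.383 days.
Z = (43 − 39) / 3.383 = 1.182
P(T ≤ 43) = Φ(1.182) ≈ 0.881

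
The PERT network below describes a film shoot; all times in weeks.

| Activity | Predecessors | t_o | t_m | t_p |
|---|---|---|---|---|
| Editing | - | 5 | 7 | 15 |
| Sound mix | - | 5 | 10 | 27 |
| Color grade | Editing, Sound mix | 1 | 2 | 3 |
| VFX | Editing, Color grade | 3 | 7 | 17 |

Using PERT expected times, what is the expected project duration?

22 weeks

te_Editing = (5 + 4·7 + 15)/6 = 48/6 = 8
te_Sound mix = (5 + 4·10 + 27)/6 = 72/6 = 12
te_Color grade = (1 + 4·2 + 3)/6 = 12/6 = 2
te_VFX = (3 + 4·7 + 17)/6 = 48/6 = 8

Forward pass:
ES_Editing = 0; EF_Editing = 8
ES_Sound mix = 0; EF_Sound mix = 12
ES_Color grade = max(EF_Editing=8, EF_Sound mix=12) = 12; EF_Color grade = 12+2 = 14
ES_VFX = max(EF_Editing=8, EF_Color grade=14) = 14; EF_VFX = 14+8 = 22
Expected project duration μ = 22 weeks. Critical path: Sound mix → Color grade → VFX.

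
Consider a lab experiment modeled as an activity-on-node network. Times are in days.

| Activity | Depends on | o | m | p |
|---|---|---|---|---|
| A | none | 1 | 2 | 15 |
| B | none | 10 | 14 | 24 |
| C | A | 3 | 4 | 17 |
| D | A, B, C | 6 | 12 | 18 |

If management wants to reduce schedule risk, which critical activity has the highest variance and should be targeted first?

B

te_A = (1 + 4·2 + 15)/6 = 24/6 = 4; σ²_A = ((15−1)/6)² = 5.444
te_B = (10 + 4·14 + 24)/6 = 90/6 = 15; σ²_B = ((24−10)/6)² = 5.444
te_C = (3 + 4·4 + 17)/6 = 36/6 = 6; σ²_C = ((17−3)/6)² = 5.444
te_D = (6 + 4·12 + 18)/6 = 72/6 = 12; σ²_D = ((18−6)/6)² = 4.000

Forward pass:
ES_A = 0; EF_A = 4
ES_B = 0; EF_B = 15
ES_C = 4; EF_C = 4+6 = 10
ES_D = max(EF_A=4, EF_B=15, EF_C=10) = 15; EF_D = 15+12 = 27
Expected project duration μ = 27 days. Critical path: B → D.

Variances on critical path: σ²_B=5.444, σ²_D=4.000.
Largest is σ²_B = 5.444.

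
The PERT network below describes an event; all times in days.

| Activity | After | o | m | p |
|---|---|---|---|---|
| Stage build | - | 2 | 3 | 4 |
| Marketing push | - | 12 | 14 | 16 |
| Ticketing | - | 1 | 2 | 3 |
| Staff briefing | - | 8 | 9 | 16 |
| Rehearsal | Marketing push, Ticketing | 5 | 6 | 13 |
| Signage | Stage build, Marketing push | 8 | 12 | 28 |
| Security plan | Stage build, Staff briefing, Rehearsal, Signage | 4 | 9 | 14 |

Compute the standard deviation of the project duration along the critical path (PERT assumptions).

3.79 days

te_Stage build = (2 + 4·3 + 4)/6 = 18/6 = 3; σ²_Stage build = ((4−2)/6)² = 0.111
te_Marketing push = (12 + 4·14 + 16)/6 = 84/6 = 14; σ²_Marketing push = ((16−12)/6)² = 0.444
te_Ticketing = (1 + 4·2 + 3)/6 = 12/6 = 2; σ²_Ticketing = ((3−1)/6)² = 0.111
te_Staff briefing = (8 + 4·9 + 16)/6 = 60/6 = 10; σ²_Staff briefing = ((16−8)/6)² = 1.778
te_Rehearsal = (5 + 4·6 + 13)/6 = 42/6 = 7; σ²_Rehearsal = ((13−5)/6)² = 1.778
te_Signage = (8 + 4·12 + 28)/6 = 84/6 = 14; σ²_Signage = ((28−8)/6)² = 11.111
te_Security plan = (4 + 4·9 + 14)/6 = 54/6 = 9; σ²_Security plan = ((14−4)/6)² = 2.778

Forward pass:
ES_Stage build = 0; EF_Stage build = 3
ES_Marketing push = 0; EF_Marketing push = 14
ES_Ticketing = 0; EF_Ticketing = 2
ES_Staff briefing = 0; EF_Staff briefing = 10
ES_Rehearsal = max(EF_Marketing push=14, EF_Ticketing=2) = 14; EF_Rehearsal = 14+7 = 21
ES_Signage = max(EF_Stage build=3, EF_Marketing push=14) = 14; EF_Signage = 14+14 = 28
ES_Security plan = max(EF_Stage build=3, EF_Staff briefing=10, EF_Rehearsal=21, EF_Signage=28) = 28; EF_Security plan = 28+9 = 37
Expected project duration μ = 37 days. Critical path: Marketing push → Signage → Security plan.

Variance along critical path = 0.444 + 11.111 + 2.778 = 14.333
σ = √14.333 = 3.786 days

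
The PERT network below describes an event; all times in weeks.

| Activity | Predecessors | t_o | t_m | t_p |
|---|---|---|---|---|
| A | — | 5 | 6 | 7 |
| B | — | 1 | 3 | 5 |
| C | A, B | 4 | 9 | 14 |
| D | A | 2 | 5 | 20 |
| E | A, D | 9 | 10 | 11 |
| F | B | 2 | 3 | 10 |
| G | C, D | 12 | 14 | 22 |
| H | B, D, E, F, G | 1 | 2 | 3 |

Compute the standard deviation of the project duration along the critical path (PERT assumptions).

te_A = (5 + 4·6 + 7)/6 = 36/6 = 6; σ²_A = ((7−5)/6)² = 0.111
te_B = (1 + 4·3 + 5)/6 = 18/6 = 3; σ²_B = ((5−1)/6)² = 0.444
te_C = (4 + 4·9 + 14)/6 = 54/6 = 9; σ²_C = ((14−4)/6)² = 2.778
te_D = (2 + 4·5 + 20)/6 = 42/6 = 7; σ²_D = ((20−2)/6)² = 9.000
te_E = (9 + 4·10 + 11)/6 = 60/6 = 10; σ²_E = ((11−9)/6)² = 0.111
te_F = (2 + 4·3 + 10)/6 = 24/6 = 4; σ²_F = ((10−2)/6)² = 1.778
te_G = (12 + 4·14 + 22)/6 = 90/6 = 15; σ²_G = ((22−12)/6)² = 2.778
te_H = (1 + 4·2 + 3)/6 = 12/6 = 2; σ²_H = ((3−1)/6)² = 0.111

Forward pass:
ES_A = 0; EF_A = 6
ES_B = 0; EF_B = 3
ES_C = max(EF_A=6, EF_B=3) = 6; EF_C = 6+9 = 15
ES_D = 6; EF_D = 6+7 = 13
ES_E = max(EF_A=6, EF_D=13) = 13; EF_E = 13+10 = 23
ES_F = 3; EF_F = 3+4 = 7
ES_G = max(EF_C=15, EF_D=13) = 15; EF_G = 15+15 = 30
ES_H = max(EF_B=3, EF_D=13, EF_E=23, EF_F=7, EF_G=30) = 30; EF_H = 30+2 = 32
Expected project duration μ = 32 weeks. Critical path: A → C → G → H.

Variance along critical path = 0.111 + 2.778 + 2.778 + 0.111 = 5.778
σ = √5.778 = 2.404 weeks

2.40 weeks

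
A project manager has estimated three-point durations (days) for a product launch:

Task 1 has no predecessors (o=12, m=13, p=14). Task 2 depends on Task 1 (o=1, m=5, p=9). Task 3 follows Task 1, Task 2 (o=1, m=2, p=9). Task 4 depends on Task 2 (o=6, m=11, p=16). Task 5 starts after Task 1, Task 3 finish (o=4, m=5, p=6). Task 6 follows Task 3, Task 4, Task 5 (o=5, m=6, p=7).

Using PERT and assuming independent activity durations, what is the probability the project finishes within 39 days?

0.966

te_Task 1 = (12 + 4·13 + 14)/6 = 78/6 = 13; σ²_Task 1 = ((14−12)/6)² = 0.111
te_Task 2 = (1 + 4·5 + 9)/6 = 30/6 = 5; σ²_Task 2 = ((9−1)/6)² = 1.778
te_Task 3 = (1 + 4·2 + 9)/6 = 18/6 = 3; σ²_Task 3 = ((9−1)/6)² = 1.778
te_Task 4 = (6 + 4·11 + 16)/6 = 66/6 = 11; σ²_Task 4 = ((16−6)/6)² = 2.778
te_Task 5 = (4 + 4·5 + 6)/6 = 30/6 = 5; σ²_Task 5 = ((6−4)/6)² = 0.111
te_Task 6 = (5 + 4·6 + 7)/6 = 36/6 = 6; σ²_Task 6 = ((7−5)/6)² = 0.111

Forward pass:
ES_Task 1 = 0; EF_Task 1 = 13
ES_Task 2 = 13; EF_Task 2 = 13+5 = 18
ES_Task 3 = max(EF_Task 1=13, EF_Task 2=18) = 18; EF_Task 3 = 18+3 = 21
ES_Task 4 = 18; EF_Task 4 = 18+11 = 29
ES_Task 5 = max(EF_Task 1=13, EF_Task 3=21) = 21; EF_Task 5 = 21+5 = 26
ES_Task 6 = max(EF_Task 3=21, EF_Task 4=29, EF_Task 5=26) = 29; EF_Task 6 = 29+6 = 35
Expected project duration μ = 35 days. Critical path: Task 1 → Task 2 → Task 4 → Task 6.

Variance along critical path = 0.111 + 1.778 + 2.778 + 0.111 = 4.778; σ = √4.778 = 2.186 days.
Z = (39 − 35) / 2.186 = 1.830
P(T ≤ 39) = Φ(1.830) ≈ 0.966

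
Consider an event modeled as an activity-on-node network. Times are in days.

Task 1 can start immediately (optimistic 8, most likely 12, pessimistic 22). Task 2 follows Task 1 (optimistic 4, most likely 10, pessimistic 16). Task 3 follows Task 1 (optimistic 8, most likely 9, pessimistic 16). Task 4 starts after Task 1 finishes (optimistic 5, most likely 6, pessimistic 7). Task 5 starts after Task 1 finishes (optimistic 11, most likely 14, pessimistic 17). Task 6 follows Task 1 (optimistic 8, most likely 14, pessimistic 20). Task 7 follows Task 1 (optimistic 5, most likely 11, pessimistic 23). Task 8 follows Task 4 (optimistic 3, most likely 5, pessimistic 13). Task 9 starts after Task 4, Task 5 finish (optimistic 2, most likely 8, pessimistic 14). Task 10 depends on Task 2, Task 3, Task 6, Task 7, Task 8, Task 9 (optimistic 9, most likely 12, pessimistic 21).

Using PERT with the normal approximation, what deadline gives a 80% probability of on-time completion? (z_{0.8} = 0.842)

51.2 days

te_Task 1 = (8 + 4·12 + 22)/6 = 78/6 = 13; σ²_Task 1 = ((22−8)/6)² = 5.444
te_Task 2 = (4 + 4·10 + 16)/6 = 60/6 = 10; σ²_Task 2 = ((16−4)/6)² = 4.000
te_Task 3 = (8 + 4·9 + 16)/6 = 60/6 = 10; σ²_Task 3 = ((16−8)/6)² = 1.778
te_Task 4 = (5 + 4·6 + 7)/6 = 36/6 = 6; σ²_Task 4 = ((7−5)/6)² = 0.111
te_Task 5 = (11 + 4·14 + 17)/6 = 84/6 = 14; σ²_Task 5 = ((17−11)/6)² = 1.000
te_Task 6 = (8 + 4·14 + 20)/6 = 84/6 = 14; σ²_Task 6 = ((20−8)/6)² = 4.000
te_Task 7 = (5 + 4·11 + 23)/6 = 72/6 = 12; σ²_Task 7 = ((23−5)/6)² = 9.000
te_Task 8 = (3 + 4·5 + 13)/6 = 36/6 = 6; σ²_Task 8 = ((13−3)/6)² = 2.778
te_Task 9 = (2 + 4·8 + 14)/6 = 48/6 = 8; σ²_Task 9 = ((14−2)/6)² = 4.000
te_Task 10 = (9 + 4·12 + 21)/6 = 78/6 = 13; σ²_Task 10 = ((21−9)/6)² = 4.000

Forward pass:
ES_Task 1 = 0; EF_Task 1 = 13
ES_Task 2 = 13; EF_Task 2 = 13+10 = 23
ES_Task 3 = 13; EF_Task 3 = 13+10 = 23
ES_Task 4 = 13; EF_Task 4 = 13+6 = 19
ES_Task 5 = 13; EF_Task 5 = 13+14 = 27
ES_Task 6 = 13; EF_Task 6 = 13+14 = 27
ES_Task 7 = 13; EF_Task 7 = 13+12 = 25
ES_Task 8 = 19; EF_Task 8 = 19+6 = 25
ES_Task 9 = max(EF_Task 4=19, EF_Task 5=27) = 27; EF_Task 9 = 27+8 = 35
ES_Task 10 = max(EF_Task 2=23, EF_Task 3=23, EF_Task 6=27, EF_Task 7=25, EF_Task 8=25, EF_Task 9=35) = 35; EF_Task 10 = 35+13 = 48
Expected project duration μ = 48 days. Critical path: Task 1 → Task 5 → Task 9 → Task 10.

Variance along critical path = 5.444 + 1.000 + 4.000 + 4.000 = 14.444; σ = 3.801 days.
D = μ + z·σ = 48 + 0.842·3.801 = 51.2 days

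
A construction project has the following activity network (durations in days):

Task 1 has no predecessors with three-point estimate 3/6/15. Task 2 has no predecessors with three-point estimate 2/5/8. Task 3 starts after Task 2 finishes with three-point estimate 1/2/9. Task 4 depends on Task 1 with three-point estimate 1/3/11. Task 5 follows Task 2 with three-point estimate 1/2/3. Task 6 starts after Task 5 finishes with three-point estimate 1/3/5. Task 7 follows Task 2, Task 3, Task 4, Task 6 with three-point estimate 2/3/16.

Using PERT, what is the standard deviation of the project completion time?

te_Task 1 = (3 + 4·6 + 15)/6 = 42/6 = 7; σ²_Task 1 = ((15−3)/6)² = 4.000
te_Task 2 = (2 + 4·5 + 8)/6 = 30/6 = 5; σ²_Task 2 = ((8−2)/6)² = 1.000
te_Task 3 = (1 + 4·2 + 9)/6 = 18/6 = 3; σ²_Task 3 = ((9−1)/6)² = 1.778
te_Task 4 = (1 + 4·3 + 11)/6 = 24/6 = 4; σ²_Task 4 = ((11−1)/6)² = 2.778
te_Task 5 = (1 + 4·2 + 3)/6 = 12/6 = 2; σ²_Task 5 = ((3−1)/6)² = 0.111
te_Task 6 = (1 + 4·3 + 5)/6 = 18/6 = 3; σ²_Task 6 = ((5−1)/6)² = 0.444
te_Task 7 = (2 + 4·3 + 16)/6 = 30/6 = 5; σ²_Task 7 = ((16−2)/6)² = 5.444

Forward pass:
ES_Task 1 = 0; EF_Task 1 = 7
ES_Task 2 = 0; EF_Task 2 = 5
ES_Task 3 = 5; EF_Task 3 = 5+3 = 8
ES_Task 4 = 7; EF_Task 4 = 7+4 = 11
ES_Task 5 = 5; EF_Task 5 = 5+2 = 7
ES_Task 6 = 7; EF_Task 6 = 7+3 = 10
ES_Task 7 = max(EF_Task 2=5, EF_Task 3=8, EF_Task 4=11, EF_Task 6=10) = 11; EF_Task 7 = 11+5 = 16
Expected project duration μ = 16 days. Critical path: Task 1 → Task 4 → Task 7.

Variance along critical path = 4.000 + 2.778 + 5.444 = 12.222
σ = √12.222 = 3.496 days

3.50 days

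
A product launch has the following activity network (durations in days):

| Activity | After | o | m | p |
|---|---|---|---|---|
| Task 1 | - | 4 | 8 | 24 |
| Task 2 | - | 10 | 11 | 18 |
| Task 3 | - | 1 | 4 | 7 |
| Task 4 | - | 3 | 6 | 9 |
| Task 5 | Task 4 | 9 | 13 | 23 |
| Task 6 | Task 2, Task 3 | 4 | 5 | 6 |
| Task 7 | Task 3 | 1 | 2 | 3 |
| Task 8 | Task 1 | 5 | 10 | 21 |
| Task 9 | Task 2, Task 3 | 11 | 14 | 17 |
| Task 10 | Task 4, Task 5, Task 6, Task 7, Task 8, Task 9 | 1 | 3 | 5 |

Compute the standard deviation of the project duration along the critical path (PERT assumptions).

1.80 days

te_Task 1 = (4 + 4·8 + 24)/6 = 60/6 = 10; σ²_Task 1 = ((24−4)/6)² = 11.111
te_Task 2 = (10 + 4·11 + 18)/6 = 72/6 = 12; σ²_Task 2 = ((18−10)/6)² = 1.778
te_Task 3 = (1 + 4·4 + 7)/6 = 24/6 = 4; σ²_Task 3 = ((7−1)/6)² = 1.000
te_Task 4 = (3 + 4·6 + 9)/6 = 36/6 = 6; σ²_Task 4 = ((9−3)/6)² = 1.000
te_Task 5 = (9 + 4·13 + 23)/6 = 84/6 = 14; σ²_Task 5 = ((23−9)/6)² = 5.444
te_Task 6 = (4 + 4·5 + 6)/6 = 30/6 = 5; σ²_Task 6 = ((6−4)/6)² = 0.111
te_Task 7 = (1 + 4·2 + 3)/6 = 12/6 = 2; σ²_Task 7 = ((3−1)/6)² = 0.111
te_Task 8 = (5 + 4·10 + 21)/6 = 66/6 = 11; σ²_Task 8 = ((21−5)/6)² = 7.111
te_Task 9 = (11 + 4·14 + 17)/6 = 84/6 = 14; σ²_Task 9 = ((17−11)/6)² = 1.000
te_Task 10 = (1 + 4·3 + 5)/6 = 18/6 = 3; σ²_Task 10 = ((5−1)/6)² = 0.444

Forward pass:
ES_Task 1 = 0; EF_Task 1 = 10
ES_Task 2 = 0; EF_Task 2 = 12
ES_Task 3 = 0; EF_Task 3 = 4
ES_Task 4 = 0; EF_Task 4 = 6
ES_Task 5 = 6; EF_Task 5 = 6+14 = 20
ES_Task 6 = max(EF_Task 2=12, EF_Task 3=4) = 12; EF_Task 6 = 12+5 = 17
ES_Task 7 = 4; EF_Task 7 = 4+2 = 6
ES_Task 8 = 10; EF_Task 8 = 10+11 = 21
ES_Task 9 = max(EF_Task 2=12, EF_Task 3=4) = 12; EF_Task 9 = 12+14 = 26
ES_Task 10 = max(EF_Task 4=6, EF_Task 5=20, EF_Task 6=17, EF_Task 7=6, EF_Task 8=21, EF_Task 9=26) = 26; EF_Task 10 = 26+3 = 29
Expected project duration μ = 29 days. Critical path: Task 2 → Task 9 → Task 10.

Variance along critical path = 1.778 + 1.000 + 0.444 = 3.222
σ = √3.222 = 1.795 days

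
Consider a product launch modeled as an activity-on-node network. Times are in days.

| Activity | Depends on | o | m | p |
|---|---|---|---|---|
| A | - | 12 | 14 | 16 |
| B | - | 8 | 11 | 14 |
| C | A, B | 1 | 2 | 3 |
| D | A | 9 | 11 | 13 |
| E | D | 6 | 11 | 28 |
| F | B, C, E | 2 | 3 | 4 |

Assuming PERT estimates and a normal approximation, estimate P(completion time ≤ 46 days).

0.906

te_A = (12 + 4·14 + 16)/6 = 84/6 = 14; σ²_A = ((16−12)/6)² = 0.444
te_B = (8 + 4·11 + 14)/6 = 66/6 = 11; σ²_B = ((14−8)/6)² = 1.000
te_C = (1 + 4·2 + 3)/6 = 12/6 = 2; σ²_C = ((3−1)/6)² = 0.111
te_D = (9 + 4·11 + 13)/6 = 66/6 = 11; σ²_D = ((13−9)/6)² = 0.444
te_E = (6 + 4·11 + 28)/6 = 78/6 = 13; σ²_E = ((28−6)/6)² = 13.444
te_F = (2 + 4·3 + 4)/6 = 18/6 = 3; σ²_F = ((4−2)/6)² = 0.111

Forward pass:
ES_A = 0; EF_A = 14
ES_B = 0; EF_B = 11
ES_C = max(EF_A=14, EF_B=11) = 14; EF_C = 14+2 = 16
ES_D = 14; EF_D = 14+11 = 25
ES_E = 25; EF_E = 25+13 = 38
ES_F = max(EF_B=11, EF_C=16, EF_E=38) = 38; EF_F = 38+3 = 41
Expected project duration μ = 41 days. Critical path: A → D → E → F.

Variance along critical path = 0.444 + 0.444 + 13.444 + 0.111 = 14.444; σ = √14.444 = 3.801 days.
Z = (46 − 41) / 3.801 = 1.316
P(T ≤ 46) = Φ(1.316) ≈ 0.906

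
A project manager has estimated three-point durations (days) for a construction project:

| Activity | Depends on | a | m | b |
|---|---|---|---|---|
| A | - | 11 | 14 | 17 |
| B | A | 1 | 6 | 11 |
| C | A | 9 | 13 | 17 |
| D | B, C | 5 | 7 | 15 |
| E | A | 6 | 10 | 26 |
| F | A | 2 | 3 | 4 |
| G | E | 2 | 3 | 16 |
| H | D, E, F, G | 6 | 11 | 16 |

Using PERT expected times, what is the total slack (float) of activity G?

4 days

te_A = (11 + 4·14 + 17)/6 = 84/6 = 14
te_B = (1 + 4·6 + 11)/6 = 36/6 = 6
te_C = (9 + 4·13 + 17)/6 = 78/6 = 13
te_D = (5 + 4·7 + 15)/6 = 48/6 = 8
te_E = (6 + 4·10 + 26)/6 = 72/6 = 12
te_F = (2 + 4·3 + 4)/6 = 18/6 = 3
te_G = (2 + 4·3 + 16)/6 = 30/6 = 5
te_H = (6 + 4·11 + 16)/6 = 66/6 = 11

Forward pass:
ES_A = 0; EF_A = 14
ES_B = 14; EF_B = 14+6 = 20
ES_C = 14; EF_C = 14+13 = 27
ES_D = max(EF_B=20, EF_C=27) = 27; EF_D = 27+8 = 35
ES_E = 14; EF_E = 14+12 = 26
ES_F = 14; EF_F = 14+3 = 17
ES_G = 26; EF_G = 26+5 = 31
ES_H = max(EF_D=35, EF_E=26, EF_F=17, EF_G=31) = 35; EF_H = 35+11 = 46
Expected project duration μ = 46 days. Critical path: A → C → D → H.

Backward pass:
LF_H = 46; LS_H = 46−11 = 35
LF_G = LS_H = 35; LS_G = 35−5 = 30
LF_F = LS_H = 35; LS_F = 35−3 = 32
LF_E = min(LS_G=30, LS_H=35) = 30; LS_E = 30−12 = 18
LF_D = LS_H = 35; LS_D = 35−8 = 27
LF_C = LS_D = 27; LS_C = 27−13 = 14
LF_B = LS_D = 27; LS_B = 27−6 = 21
LF_A = min(LS_B=21, LS_C=14, LS_E=18, LS_F=32) = 14; LS_A = 14−14 = 0
Slack_G = LS_G − ES_G = 30 − 26 = 4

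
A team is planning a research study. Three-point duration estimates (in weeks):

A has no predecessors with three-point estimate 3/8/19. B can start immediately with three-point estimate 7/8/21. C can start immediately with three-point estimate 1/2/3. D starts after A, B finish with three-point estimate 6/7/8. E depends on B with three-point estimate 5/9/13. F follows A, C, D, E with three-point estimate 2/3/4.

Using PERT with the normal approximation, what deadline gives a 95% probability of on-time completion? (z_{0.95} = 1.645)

26.5 weeks

te_A = (3 + 4·8 + 19)/6 = 54/6 = 9; σ²_A = ((19−3)/6)² = 7.111
te_B = (7 + 4·8 + 21)/6 = 60/6 = 10; σ²_B = ((21−7)/6)² = 5.444
te_C = (1 + 4·2 + 3)/6 = 12/6 = 2; σ²_C = ((3−1)/6)² = 0.111
te_D = (6 + 4·7 + 8)/6 = 42/6 = 7; σ²_D = ((8−6)/6)² = 0.111
te_E = (5 + 4·9 + 13)/6 = 54/6 = 9; σ²_E = ((13−5)/6)² = 1.778
te_F = (2 + 4·3 + 4)/6 = 18/6 = 3; σ²_F = ((4−2)/6)² = 0.111

Forward pass:
ES_A = 0; EF_A = 9
ES_B = 0; EF_B = 10
ES_C = 0; EF_C = 2
ES_D = max(EF_A=9, EF_B=10) = 10; EF_D = 10+7 = 17
ES_E = 10; EF_E = 10+9 = 19
ES_F = max(EF_A=9, EF_C=2, EF_D=17, EF_E=19) = 19; EF_F = 19+3 = 22
Expected project duration μ = 22 weeks. Critical path: B → E → F.

Variance along critical path = 5.444 + 1.778 + 0.111 = 7.333; σ = 2.708 weeks.
D = μ + z·σ = 22 + 1.645·2.708 = 26.5 weeks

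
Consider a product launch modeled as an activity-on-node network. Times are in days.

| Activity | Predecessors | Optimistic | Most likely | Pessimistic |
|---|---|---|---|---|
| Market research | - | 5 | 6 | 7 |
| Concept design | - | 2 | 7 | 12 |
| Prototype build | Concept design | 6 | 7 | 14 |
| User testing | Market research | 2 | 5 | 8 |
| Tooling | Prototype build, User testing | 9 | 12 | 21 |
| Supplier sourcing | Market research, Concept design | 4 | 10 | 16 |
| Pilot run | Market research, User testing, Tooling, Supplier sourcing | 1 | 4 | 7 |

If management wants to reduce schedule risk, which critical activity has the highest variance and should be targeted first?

Tooling

te_Market research = (5 + 4·6 + 7)/6 = 36/6 = 6; σ²_Market research = ((7−5)/6)² = 0.111
te_Concept design = (2 + 4·7 + 12)/6 = 42/6 = 7; σ²_Concept design = ((12−2)/6)² = 2.778
te_Prototype build = (6 + 4·7 + 14)/6 = 48/6 = 8; σ²_Prototype build = ((14−6)/6)² = 1.778
te_User testing = (2 + 4·5 + 8)/6 = 30/6 = 5; σ²_User testing = ((8−2)/6)² = 1.000
te_Tooling = (9 + 4·12 + 21)/6 = 78/6 = 13; σ²_Tooling = ((21−9)/6)² = 4.000
te_Supplier sourcing = (4 + 4·10 + 16)/6 = 60/6 = 10; σ²_Supplier sourcing = ((16−4)/6)² = 4.000
te_Pilot run = (1 + 4·4 + 7)/6 = 24/6 = 4; σ²_Pilot run = ((7−1)/6)² = 1.000

Forward pass:
ES_Market research = 0; EF_Market research = 6
ES_Concept design = 0; EF_Concept design = 7
ES_Prototype build = 7; EF_Prototype build = 7+8 = 15
ES_User testing = 6; EF_User testing = 6+5 = 11
ES_Tooling = max(EF_Prototype build=15, EF_User testing=11) = 15; EF_Tooling = 15+13 = 28
ES_Supplier sourcing = max(EF_Market research=6, EF_Concept design=7) = 7; EF_Supplier sourcing = 7+10 = 17
ES_Pilot run = max(EF_Market research=6, EF_User testing=11, EF_Tooling=28, EF_Supplier sourcing=17) = 28; EF_Pilot run = 28+4 = 32
Expected project duration μ = 32 days. Critical path: Concept design → Prototype build → Tooling → Pilot run.

Variances on critical path: σ²_Concept design=2.778, σ²_Prototype build=1.778, σ²_Tooling=4.000, σ²_Pilot run=1.000.
Largest is σ²_Tooling = 4.000.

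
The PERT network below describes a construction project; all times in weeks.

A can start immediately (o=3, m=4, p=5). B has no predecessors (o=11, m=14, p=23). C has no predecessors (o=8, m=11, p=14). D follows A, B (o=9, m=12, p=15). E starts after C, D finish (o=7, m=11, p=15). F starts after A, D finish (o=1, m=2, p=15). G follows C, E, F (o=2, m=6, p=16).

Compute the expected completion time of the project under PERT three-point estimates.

te_A = (3 + 4·4 + 5)/6 = 24/6 = 4
te_B = (11 + 4·14 + 23)/6 = 90/6 = 15
te_C = (8 + 4·11 + 14)/6 = 66/6 = 11
te_D = (9 + 4·12 + 15)/6 = 72/6 = 12
te_E = (7 + 4·11 + 15)/6 = 66/6 = 11
te_F = (1 + 4·2 + 15)/6 = 24/6 = 4
te_G = (2 + 4·6 + 16)/6 = 42/6 = 7

Forward pass:
ES_A = 0; EF_A = 4
ES_B = 0; EF_B = 15
ES_C = 0; EF_C = 11
ES_D = max(EF_A=4, EF_B=15) = 15; EF_D = 15+12 = 27
ES_E = max(EF_C=11, EF_D=27) = 27; EF_E = 27+11 = 38
ES_F = max(EF_A=4, EF_D=27) = 27; EF_F = 27+4 = 31
ES_G = max(EF_C=11, EF_E=38, EF_F=31) = 38; EF_G = 38+7 = 45
Expected project duration μ = 45 weeks. Critical path: B → D → E → G.

45 weeks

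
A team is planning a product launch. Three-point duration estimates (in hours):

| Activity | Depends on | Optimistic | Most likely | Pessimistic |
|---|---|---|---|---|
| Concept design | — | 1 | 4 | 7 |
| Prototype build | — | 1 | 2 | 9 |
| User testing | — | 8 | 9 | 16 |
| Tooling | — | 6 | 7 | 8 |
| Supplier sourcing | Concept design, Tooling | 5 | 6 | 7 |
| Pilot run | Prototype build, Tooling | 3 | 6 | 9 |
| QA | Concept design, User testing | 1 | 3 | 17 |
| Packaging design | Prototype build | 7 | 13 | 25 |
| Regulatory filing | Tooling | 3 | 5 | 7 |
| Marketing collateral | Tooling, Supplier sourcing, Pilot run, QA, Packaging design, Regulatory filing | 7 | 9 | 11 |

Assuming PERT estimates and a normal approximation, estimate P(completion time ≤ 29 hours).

te_Concept design = (1 + 4·4 + 7)/6 = 24/6 = 4; σ²_Concept design = ((7−1)/6)² = 1.000
te_Prototype build = (1 + 4·2 + 9)/6 = 18/6 = 3; σ²_Prototype build = ((9−1)/6)² = 1.778
te_User testing = (8 + 4·9 + 16)/6 = 60/6 = 10; σ²_User testing = ((16−8)/6)² = 1.778
te_Tooling = (6 + 4·7 + 8)/6 = 42/6 = 7; σ²_Tooling = ((8−6)/6)² = 0.111
te_Supplier sourcing = (5 + 4·6 + 7)/6 = 36/6 = 6; σ²_Supplier sourcing = ((7−5)/6)² = 0.111
te_Pilot run = (3 + 4·6 + 9)/6 = 36/6 = 6; σ²_Pilot run = ((9−3)/6)² = 1.000
te_QA = (1 + 4·3 + 17)/6 = 30/6 = 5; σ²_QA = ((17−1)/6)² = 7.111
te_Packaging design = (7 + 4·13 + 25)/6 = 84/6 = 14; σ²_Packaging design = ((25−7)/6)² = 9.000
te_Regulatory filing = (3 + 4·5 + 7)/6 = 30/6 = 5; σ²_Regulatory filing = ((7−3)/6)² = 0.444
te_Marketing collateral = (7 + 4·9 + 11)/6 = 54/6 = 9; σ²_Marketing collateral = ((11−7)/6)² = 0.444

Forward pass:
ES_Concept design = 0; EF_Concept design = 4
ES_Prototype build = 0; EF_Prototype build = 3
ES_User testing = 0; EF_User testing = 10
ES_Tooling = 0; EF_Tooling = 7
ES_Supplier sourcing = max(EF_Concept design=4, EF_Tooling=7) = 7; EF_Supplier sourcing = 7+6 = 13
ES_Pilot run = max(EF_Prototype build=3, EF_Tooling=7) = 7; EF_Pilot run = 7+6 = 13
ES_QA = max(EF_Concept design=4, EF_User testing=10) = 10; EF_QA = 10+5 = 15
ES_Packaging design = 3; EF_Packaging design = 3+14 = 17
ES_Regulatory filing = 7; EF_Regulatory filing = 7+5 = 12
ES_Marketing collateral = max(EF_Tooling=7, EF_Supplier sourcing=13, EF_Pilot run=13, EF_QA=15, EF_Packaging design=17, EF_Regulatory filing=12) = 17; EF_Marketing collateral = 17+9 = 26
Expected project duration μ = 26 hours. Critical path: Prototype build → Packaging design → Marketing collateral.

Variance along critical path = 1.778 + 9.000 + 0.444 = 11.222; σ = √11.222 = 3.350 hours.
Z = (29 − 26) / 3.350 = 0.896
P(T ≤ 29) = Φ(0.896) ≈ 0.815

0.815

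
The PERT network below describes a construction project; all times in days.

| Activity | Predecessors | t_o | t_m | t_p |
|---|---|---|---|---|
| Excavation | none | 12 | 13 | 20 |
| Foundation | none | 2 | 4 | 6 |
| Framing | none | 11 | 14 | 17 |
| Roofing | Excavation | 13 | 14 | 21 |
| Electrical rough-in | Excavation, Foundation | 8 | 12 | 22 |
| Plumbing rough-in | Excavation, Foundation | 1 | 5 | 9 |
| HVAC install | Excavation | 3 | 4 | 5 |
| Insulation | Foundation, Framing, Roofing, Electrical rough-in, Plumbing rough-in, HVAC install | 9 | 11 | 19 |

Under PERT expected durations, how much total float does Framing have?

te_Excavation = (12 + 4·13 + 20)/6 = 84/6 = 14
te_Foundation = (2 + 4·4 + 6)/6 = 24/6 = 4
te_Framing = (11 + 4·14 + 17)/6 = 84/6 = 14
te_Roofing = (13 + 4·14 + 21)/6 = 90/6 = 15
te_Electrical rough-in = (8 + 4·12 + 22)/6 = 78/6 = 13
te_Plumbing rough-in = (1 + 4·5 + 9)/6 = 30/6 = 5
te_HVAC install = (3 + 4·4 + 5)/6 = 24/6 = 4
te_Insulation = (9 + 4·11 + 19)/6 = 72/6 = 12

Forward pass:
ES_Excavation = 0; EF_Excavation = 14
ES_Foundation = 0; EF_Foundation = 4
ES_Framing = 0; EF_Framing = 14
ES_Roofing = 14; EF_Roofing = 14+15 = 29
ES_Electrical rough-in = max(EF_Excavation=14, EF_Foundation=4) = 14; EF_Electrical rough-in = 14+13 = 27
ES_Plumbing rough-in = max(EF_Excavation=14, EF_Foundation=4) = 14; EF_Plumbing rough-in = 14+5 = 19
ES_HVAC install = 14; EF_HVAC install = 14+4 = 18
ES_Insulation = max(EF_Foundation=4, EF_Framing=14, EF_Roofing=29, EF_Electrical rough-in=27, EF_Plumbing rough-in=19, EF_HVAC install=18) = 29; EF_Insulation = 29+12 = 41
Expected project duration μ = 41 days. Critical path: Excavation → Roofing → Insulation.

Backward pass:
LF_Insulation = 41; LS_Insulation = 41−12 = 29
LF_HVAC install = LS_Insulation = 29; LS_HVAC install = 29−4 = 25
LF_Plumbing rough-in = LS_Insulation = 29; LS_Plumbing rough-in = 29−5 = 24
LF_Electrical rough-in = LS_Insulation = 29; LS_Electrical rough-in = 29−13 = 16
LF_Roofing = LS_Insulation = 29; LS_Roofing = 29−15 = 14
LF_Framing = LS_Insulation = 29; LS_Framing = 29−14 = 15
LF_Foundation = min(LS_Electrical rough-in=16, LS_Plumbing rough-in=24, LS_Insulation=29) = 16; LS_Foundation = 16−4 = 12
LF_Excavation = min(LS_Roofing=14, LS_Electrical rough-in=16, LS_Plumbing rough-in=24, LS_HVAC install=25) = 14; LS_Excavation = 14−14 = 0
Slack_Framing = LS_Framing − ES_Framing = 15 − 0 = 15

15 days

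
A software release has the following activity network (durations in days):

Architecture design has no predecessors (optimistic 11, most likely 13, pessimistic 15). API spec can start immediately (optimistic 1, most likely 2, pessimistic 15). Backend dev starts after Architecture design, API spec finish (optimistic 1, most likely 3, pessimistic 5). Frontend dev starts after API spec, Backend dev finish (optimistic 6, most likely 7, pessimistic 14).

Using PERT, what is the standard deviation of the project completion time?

te_Architecture design = (11 + 4·13 + 15)/6 = 78/6 = 13; σ²_Architecture design = ((15−11)/6)² = 0.444
te_API spec = (1 + 4·2 + 15)/6 = 24/6 = 4; σ²_API spec = ((15−1)/6)² = 5.444
te_Backend dev = (1 + 4·3 + 5)/6 = 18/6 = 3; σ²_Backend dev = ((5−1)/6)² = 0.444
te_Frontend dev = (6 + 4·7 + 14)/6 = 48/6 = 8; σ²_Frontend dev = ((14−6)/6)² = 1.778

Forward pass:
ES_Architecture design = 0; EF_Architecture design = 13
ES_API spec = 0; EF_API spec = 4
ES_Backend dev = max(EF_Architecture design=13, EF_API spec=4) = 13; EF_Backend dev = 13+3 = 16
ES_Frontend dev = max(EF_API spec=4, EF_Backend dev=16) = 16; EF_Frontend dev = 16+8 = 24
Expected project duration μ = 24 days. Critical path: Architecture design → Backend dev → Frontend dev.

Variance along critical path = 0.444 + 0.444 + 1.778 = 2.667
σ = √2.667 = 1.633 days

1.63 days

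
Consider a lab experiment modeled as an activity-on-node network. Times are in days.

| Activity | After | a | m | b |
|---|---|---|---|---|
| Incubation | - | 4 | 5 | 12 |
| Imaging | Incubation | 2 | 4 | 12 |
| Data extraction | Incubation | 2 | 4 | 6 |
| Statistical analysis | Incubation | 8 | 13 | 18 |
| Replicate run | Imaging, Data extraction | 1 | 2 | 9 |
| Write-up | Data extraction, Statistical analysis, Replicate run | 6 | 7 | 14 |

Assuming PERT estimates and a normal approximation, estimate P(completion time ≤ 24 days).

0.117

te_Incubation = (4 + 4·5 + 12)/6 = 36/6 = 6; σ²_Incubation = ((12−4)/6)² = 1.778
te_Imaging = (2 + 4·4 + 12)/6 = 30/6 = 5; σ²_Imaging = ((12−2)/6)² = 2.778
te_Data extraction = (2 + 4·4 + 6)/6 = 24/6 = 4; σ²_Data extraction = ((6−2)/6)² = 0.444
te_Statistical analysis = (8 + 4·13 + 18)/6 = 78/6 = 13; σ²_Statistical analysis = ((18−8)/6)² = 2.778
te_Replicate run = (1 + 4·2 + 9)/6 = 18/6 = 3; σ²_Replicate run = ((9−1)/6)² = 1.778
te_Write-up = (6 + 4·7 + 14)/6 = 48/6 = 8; σ²_Write-up = ((14−6)/6)² = 1.778

Forward pass:
ES_Incubation = 0; EF_Incubation = 6
ES_Imaging = 6; EF_Imaging = 6+5 = 11
ES_Data extraction = 6; EF_Data extraction = 6+4 = 10
ES_Statistical analysis = 6; EF_Statistical analysis = 6+13 = 19
ES_Replicate run = max(EF_Imaging=11, EF_Data extraction=10) = 11; EF_Replicate run = 11+3 = 14
ES_Write-up = max(EF_Data extraction=10, EF_Statistical analysis=19, EF_Replicate run=14) = 19; EF_Write-up = 19+8 = 27
Expected project duration μ = 27 days. Critical path: Incubation → Statistical analysis → Write-up.

Variance along critical path = 1.778 + 2.778 + 1.778 = 6.333; σ = √6.333 = 2.517 days.
Z = (24 − 27) / 2.517 = -1.192
P(T ≤ 24) = Φ(-1.192) ≈ 0.117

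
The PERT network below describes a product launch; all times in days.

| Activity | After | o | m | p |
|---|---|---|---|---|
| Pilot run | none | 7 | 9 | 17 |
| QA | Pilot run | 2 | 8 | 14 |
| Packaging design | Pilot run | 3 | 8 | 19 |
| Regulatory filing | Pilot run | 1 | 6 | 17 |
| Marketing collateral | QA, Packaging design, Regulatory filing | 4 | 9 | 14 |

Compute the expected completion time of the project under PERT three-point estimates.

te_Pilot run = (7 + 4·9 + 17)/6 = 60/6 = 10
te_QA = (2 + 4·8 + 14)/6 = 48/6 = 8
te_Packaging design = (3 + 4·8 + 19)/6 = 54/6 = 9
te_Regulatory filing = (1 + 4·6 + 17)/6 = 42/6 = 7
te_Marketing collateral = (4 + 4·9 + 14)/6 = 54/6 = 9

Forward pass:
ES_Pilot run = 0; EF_Pilot run = 10
ES_QA = 10; EF_QA = 10+8 = 18
ES_Packaging design = 10; EF_Packaging design = 10+9 = 19
ES_Regulatory filing = 10; EF_Regulatory filing = 10+7 = 17
ES_Marketing collateral = max(EF_QA=18, EF_Packaging design=19, EF_Regulatory filing=17) = 19; EF_Marketing collateral = 19+9 = 28
Expected project duration μ = 28 days. Critical path: Pilot run → Packaging design → Marketing collateral.

28 days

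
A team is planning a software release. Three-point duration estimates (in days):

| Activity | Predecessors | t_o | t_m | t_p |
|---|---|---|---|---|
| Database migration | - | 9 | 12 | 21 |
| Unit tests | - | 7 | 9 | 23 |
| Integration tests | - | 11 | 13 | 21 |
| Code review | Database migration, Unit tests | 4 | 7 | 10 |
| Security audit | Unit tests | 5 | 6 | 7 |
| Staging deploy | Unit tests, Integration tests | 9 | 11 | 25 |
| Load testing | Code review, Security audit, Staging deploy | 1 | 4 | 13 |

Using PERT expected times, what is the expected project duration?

te_Database migration = (9 + 4·12 + 21)/6 = 78/6 = 13
te_Unit tests = (7 + 4·9 + 23)/6 = 66/6 = 11
te_Integration tests = (11 + 4·13 + 21)/6 = 84/6 = 14
te_Code review = (4 + 4·7 + 10)/6 = 42/6 = 7
te_Security audit = (5 + 4·6 + 7)/6 = 36/6 = 6
te_Staging deploy = (9 + 4·11 + 25)/6 = 78/6 = 13
te_Load testing = (1 + 4·4 + 13)/6 = 30/6 = 5

Forward pass:
ES_Database migration = 0; EF_Database migration = 13
ES_Unit tests = 0; EF_Unit tests = 11
ES_Integration tests = 0; EF_Integration tests = 14
ES_Code review = max(EF_Database migration=13, EF_Unit tests=11) = 13; EF_Code review = 13+7 = 20
ES_Security audit = 11; EF_Security audit = 11+6 = 17
ES_Staging deploy = max(EF_Unit tests=11, EF_Integration tests=14) = 14; EF_Staging deploy = 14+13 = 27
ES_Load testing = max(EF_Code review=20, EF_Security audit=17, EF_Staging deploy=27) = 27; EF_Load testing = 27+5 = 32
Expected project duration μ = 32 days. Critical path: Integration tests → Staging deploy → Load testing.

32 days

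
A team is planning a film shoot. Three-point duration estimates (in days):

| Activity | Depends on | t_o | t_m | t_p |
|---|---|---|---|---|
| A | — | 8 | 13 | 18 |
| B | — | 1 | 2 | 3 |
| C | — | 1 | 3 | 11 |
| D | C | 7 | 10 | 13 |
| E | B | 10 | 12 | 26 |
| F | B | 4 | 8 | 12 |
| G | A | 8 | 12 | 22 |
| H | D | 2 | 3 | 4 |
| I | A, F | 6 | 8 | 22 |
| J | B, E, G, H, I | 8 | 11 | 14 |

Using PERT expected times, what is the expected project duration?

te_A = (8 + 4·13 + 18)/6 = 78/6 = 13
te_B = (1 + 4·2 + 3)/6 = 12/6 = 2
te_C = (1 + 4·3 + 11)/6 = 24/6 = 4
te_D = (7 + 4·10 + 13)/6 = 60/6 = 10
te_E = (10 + 4·12 + 26)/6 = 84/6 = 14
te_F = (4 + 4·8 + 12)/6 = 48/6 = 8
te_G = (8 + 4·12 + 22)/6 = 78/6 = 13
te_H = (2 + 4·3 + 4)/6 = 18/6 = 3
te_I = (6 + 4·8 + 22)/6 = 60/6 = 10
te_J = (8 + 4·11 + 14)/6 = 66/6 = 11

Forward pass:
ES_A = 0; EF_A = 13
ES_B = 0; EF_B = 2
ES_C = 0; EF_C = 4
ES_D = 4; EF_D = 4+10 = 14
ES_E = 2; EF_E = 2+14 = 16
ES_F = 2; EF_F = 2+8 = 10
ES_G = 13; EF_G = 13+13 = 26
ES_H = 14; EF_H = 14+3 = 17
ES_I = max(EF_A=13, EF_F=10) = 13; EF_I = 13+10 = 23
ES_J = max(EF_B=2, EF_E=16, EF_G=26, EF_H=17, EF_I=23) = 26; EF_J = 26+11 = 37
Expected project duration μ = 37 days. Critical path: A → G → J.

37 days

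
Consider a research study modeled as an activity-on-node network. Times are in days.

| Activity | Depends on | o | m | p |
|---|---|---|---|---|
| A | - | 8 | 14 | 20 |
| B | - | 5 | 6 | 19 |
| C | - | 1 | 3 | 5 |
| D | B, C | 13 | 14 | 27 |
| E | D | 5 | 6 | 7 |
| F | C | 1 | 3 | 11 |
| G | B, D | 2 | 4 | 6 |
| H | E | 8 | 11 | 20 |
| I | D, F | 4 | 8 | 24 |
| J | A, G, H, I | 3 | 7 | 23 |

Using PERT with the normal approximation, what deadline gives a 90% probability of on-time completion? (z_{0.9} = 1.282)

te_A = (8 + 4·14 + 20)/6 = 84/6 = 14; σ²_A = ((20−8)/6)² = 4.000
te_B = (5 + 4·6 + 19)/6 = 48/6 = 8; σ²_B = ((19−5)/6)² = 5.444
te_C = (1 + 4·3 + 5)/6 = 18/6 = 3; σ²_C = ((5−1)/6)² = 0.444
te_D = (13 + 4·14 + 27)/6 = 96/6 = 16; σ²_D = ((27−13)/6)² = 5.444
te_E = (5 + 4·6 + 7)/6 = 36/6 = 6; σ²_E = ((7−5)/6)² = 0.111
te_F = (1 + 4·3 + 11)/6 = 24/6 = 4; σ²_F = ((11−1)/6)² = 2.778
te_G = (2 + 4·4 + 6)/6 = 24/6 = 4; σ²_G = ((6−2)/6)² = 0.444
te_H = (8 + 4·11 + 20)/6 = 72/6 = 12; σ²_H = ((20−8)/6)² = 4.000
te_I = (4 + 4·8 + 24)/6 = 60/6 = 10; σ²_I = ((24−4)/6)² = 11.111
te_J = (3 + 4·7 + 23)/6 = 54/6 = 9; σ²_J = ((23−3)/6)² = 11.111

Forward pass:
ES_A = 0; EF_A = 14
ES_B = 0; EF_B = 8
ES_C = 0; EF_C = 3
ES_D = max(EF_B=8, EF_C=3) = 8; EF_D = 8+16 = 24
ES_E = 24; EF_E = 24+6 = 30
ES_F = 3; EF_F = 3+4 = 7
ES_G = max(EF_B=8, EF_D=24) = 24; EF_G = 24+4 = 28
ES_H = 30; EF_H = 30+12 = 42
ES_I = max(EF_D=24, EF_F=7) = 24; EF_I = 24+10 = 34
ES_J = max(EF_A=14, EF_G=28, EF_H=42, EF_I=34) = 42; EF_J = 42+9 = 51
Expected project duration μ = 51 days. Critical path: B → D → E → H → J.

Variance along critical path = 5.444 + 5.444 + 0.111 + 4.000 + 11.111 = 26.111; σ = 5.110 days.
D = μ + z·σ = 51 + 1.282·5.110 = 57.6 days

57.6 days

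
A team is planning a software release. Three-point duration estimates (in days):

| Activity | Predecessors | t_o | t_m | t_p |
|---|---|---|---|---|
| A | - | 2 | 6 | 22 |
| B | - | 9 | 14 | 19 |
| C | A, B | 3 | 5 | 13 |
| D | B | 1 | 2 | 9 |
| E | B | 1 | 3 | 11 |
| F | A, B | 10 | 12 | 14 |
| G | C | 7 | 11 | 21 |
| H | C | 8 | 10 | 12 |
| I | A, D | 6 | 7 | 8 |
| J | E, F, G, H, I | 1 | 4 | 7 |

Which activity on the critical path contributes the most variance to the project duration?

G

te_A = (2 + 4·6 + 22)/6 = 48/6 = 8; σ²_A = ((22−2)/6)² = 11.111
te_B = (9 + 4·14 + 19)/6 = 84/6 = 14; σ²_B = ((19−9)/6)² = 2.778
te_C = (3 + 4·5 + 13)/6 = 36/6 = 6; σ²_C = ((13−3)/6)² = 2.778
te_D = (1 + 4·2 + 9)/6 = 18/6 = 3; σ²_D = ((9−1)/6)² = 1.778
te_E = (1 + 4·3 + 11)/6 = 24/6 = 4; σ²_E = ((11−1)/6)² = 2.778
te_F = (10 + 4·12 + 14)/6 = 72/6 = 12; σ²_F = ((14−10)/6)² = 0.444
te_G = (7 + 4·11 + 21)/6 = 72/6 = 12; σ²_G = ((21−7)/6)² = 5.444
te_H = (8 + 4·10 + 12)/6 = 60/6 = 10; σ²_H = ((12−8)/6)² = 0.444
te_I = (6 + 4·7 + 8)/6 = 42/6 = 7; σ²_I = ((8−6)/6)² = 0.111
te_J = (1 + 4·4 + 7)/6 = 24/6 = 4; σ²_J = ((7−1)/6)² = 1.000

Forward pass:
ES_A = 0; EF_A = 8
ES_B = 0; EF_B = 14
ES_C = max(EF_A=8, EF_B=14) = 14; EF_C = 14+6 = 20
ES_D = 14; EF_D = 14+3 = 17
ES_E = 14; EF_E = 14+4 = 18
ES_F = max(EF_A=8, EF_B=14) = 14; EF_F = 14+12 = 26
ES_G = 20; EF_G = 20+12 = 32
ES_H = 20; EF_H = 20+10 = 30
ES_I = max(EF_A=8, EF_D=17) = 17; EF_I = 17+7 = 24
ES_J = max(EF_E=18, EF_F=26, EF_G=32, EF_H=30, EF_I=24) = 32; EF_J = 32+4 = 36
Expected project duration μ = 36 days. Critical path: B → C → G → J.

Variances on critical path: σ²_B=2.778, σ²_C=2.778, σ²_G=5.444, σ²_J=1.000.
Largest is σ²_G = 5.444.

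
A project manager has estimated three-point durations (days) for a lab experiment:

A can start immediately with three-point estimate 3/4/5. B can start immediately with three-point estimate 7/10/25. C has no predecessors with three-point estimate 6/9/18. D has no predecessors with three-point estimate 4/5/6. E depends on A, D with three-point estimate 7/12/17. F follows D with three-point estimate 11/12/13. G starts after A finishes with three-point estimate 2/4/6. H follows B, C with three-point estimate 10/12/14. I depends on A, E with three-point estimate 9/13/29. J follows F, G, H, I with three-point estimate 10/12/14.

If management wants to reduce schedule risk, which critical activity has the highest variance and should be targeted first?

te_A = (3 + 4·4 + 5)/6 = 24/6 = 4; σ²_A = ((5−3)/6)² = 0.111
te_B = (7 + 4·10 + 25)/6 = 72/6 = 12; σ²_B = ((25−7)/6)² = 9.000
te_C = (6 + 4·9 + 18)/6 = 60/6 = 10; σ²_C = ((18−6)/6)² = 4.000
te_D = (4 + 4·5 + 6)/6 = 30/6 = 5; σ²_D = ((6−4)/6)² = 0.111
te_E = (7 + 4·12 + 17)/6 = 72/6 = 12; σ²_E = ((17−7)/6)² = 2.778
te_F = (11 + 4·12 + 13)/6 = 72/6 = 12; σ²_F = ((13−11)/6)² = 0.111
te_G = (2 + 4·4 + 6)/6 = 24/6 = 4; σ²_G = ((6−2)/6)² = 0.444
te_H = (10 + 4·12 + 14)/6 = 72/6 = 12; σ²_H = ((14−10)/6)² = 0.444
te_I = (9 + 4·13 + 29)/6 = 90/6 = 15; σ²_I = ((29−9)/6)² = 11.111
te_J = (10 + 4·12 + 14)/6 = 72/6 = 12; σ²_J = ((14−10)/6)² = 0.444

Forward pass:
ES_A = 0; EF_A = 4
ES_B = 0; EF_B = 12
ES_C = 0; EF_C = 10
ES_D = 0; EF_D = 5
ES_E = max(EF_A=4, EF_D=5) = 5; EF_E = 5+12 = 17
ES_F = 5; EF_F = 5+12 = 17
ES_G = 4; EF_G = 4+4 = 8
ES_H = max(EF_B=12, EF_C=10) = 12; EF_H = 12+12 = 24
ES_I = max(EF_A=4, EF_E=17) = 17; EF_I = 17+15 = 32
ES_J = max(EF_F=17, EF_G=8, EF_H=24, EF_I=32) = 32; EF_J = 32+12 = 44
Expected project duration μ = 44 days. Critical path: D → E → I → J.

Variances on critical path: σ²_D=0.111, σ²_E=2.778, σ²_I=11.111, σ²_J=0.444.
Largest is σ²_I = 11.111.

I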